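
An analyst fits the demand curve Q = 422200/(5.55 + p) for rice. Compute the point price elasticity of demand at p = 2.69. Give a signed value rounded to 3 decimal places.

-0.326

dQ/dp = −422200/(5.55 + p)² = -6218.19. At p = 2.69, Q = 51237.9.
Ed = (dQ/dp)·(p/Q) = (-6218.19) × (2.69/51237.9) = -0.32645…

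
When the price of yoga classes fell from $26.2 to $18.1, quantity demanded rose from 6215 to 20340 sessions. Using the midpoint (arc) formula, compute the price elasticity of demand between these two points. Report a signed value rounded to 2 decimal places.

%ΔQ = (20340 − 6215) / [(6215 + 20340)/2] = 14125/13277.5 = 1.063829…
%ΔP = (18.1 − 26.2) / [(26.2 + 18.1)/2] = -8.1/22.15 = -0.365688…
Arc Ed = %ΔQ / %ΔP = (14125/13277.5) / (-8.1/22.15) = -2.9091…

-2.91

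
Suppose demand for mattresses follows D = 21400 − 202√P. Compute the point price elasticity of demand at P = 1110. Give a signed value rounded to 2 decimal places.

-0.23

dD/dP = −202/(2√P) = -3.03152. At P = 1110, D = 14670.
Ed = (dD/dP)·(P/D) = (-3.03152) × (1110/14670) = -0.2293…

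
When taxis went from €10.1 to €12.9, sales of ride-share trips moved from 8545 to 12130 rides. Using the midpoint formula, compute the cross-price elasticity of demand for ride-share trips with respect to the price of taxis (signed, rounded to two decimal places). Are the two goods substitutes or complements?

%ΔQ_{ride-share trips} = (12130 − 8545)/avg = 3585/10337.5 = 0.346795…
%ΔP_{taxis} = (12.9 − 10.1)/avg = 2.8/11.5 = 0.243478…
E_cross = (3585/10337.5) / (2.8/11.5) = 1.4243…
E_cross > 0 ⇒ the goods are substitutes.

1.42; substitutes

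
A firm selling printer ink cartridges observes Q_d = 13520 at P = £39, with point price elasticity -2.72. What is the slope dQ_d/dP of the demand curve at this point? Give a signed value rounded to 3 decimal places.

-942.933

Ed = (dQ_d/dP)·(P/Q_d) ⇒ dQ_d/dP = Ed·Q_d/P = (-2.72)·13520/39 = -942.93333…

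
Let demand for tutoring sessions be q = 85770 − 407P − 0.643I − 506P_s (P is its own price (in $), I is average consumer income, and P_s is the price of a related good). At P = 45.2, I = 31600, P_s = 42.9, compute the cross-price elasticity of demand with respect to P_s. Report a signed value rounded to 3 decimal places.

-0.856

At the given values, q = 85770 − 407(45.2) − 0.643(31600) − 506(42.9) = 25347.4.
∂q/∂P_s = -506.
E = (-506) × (42.9/25347.4) = -0.85639…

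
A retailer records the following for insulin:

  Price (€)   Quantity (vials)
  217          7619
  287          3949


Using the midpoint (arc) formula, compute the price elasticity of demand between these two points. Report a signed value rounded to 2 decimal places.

-2.28

%ΔQ = (3949 − 7619) / [(7619 + 3949)/2] = -3670/5784 = -0.634508…
%ΔP = (287 − 217) / [(217 + 287)/2] = 70/252 = 0.277777…
Arc Ed = %ΔQ / %ΔP = (-3670/5784) / (70/252) = -2.2842…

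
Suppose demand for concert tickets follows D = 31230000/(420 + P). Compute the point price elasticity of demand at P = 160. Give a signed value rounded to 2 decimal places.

dD/dP = −31230000/(420 + P)² = -92.8359. At P = 160, D = 53844.8.
Ed = (dD/dP)·(P/D) = (-92.8359) × (160/53844.8) = -0.2758…

-0.28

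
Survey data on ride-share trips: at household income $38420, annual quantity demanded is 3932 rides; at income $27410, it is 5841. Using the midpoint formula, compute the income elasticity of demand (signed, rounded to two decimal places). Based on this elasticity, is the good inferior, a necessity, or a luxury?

%ΔQ = (5841 − 3932)/[( 3932 + 5841)/2] = 1909/4886.5 = 0.390668…
%ΔIncome = (27410 − 38420)/[( 38420 + 27410)/2] = -11010/32915 = -0.334497…
E_income = (1909/4886.5) / (-11010/32915) = -1.1679…
E_income < 0 ⇒ inferior good.

-1.17; inferior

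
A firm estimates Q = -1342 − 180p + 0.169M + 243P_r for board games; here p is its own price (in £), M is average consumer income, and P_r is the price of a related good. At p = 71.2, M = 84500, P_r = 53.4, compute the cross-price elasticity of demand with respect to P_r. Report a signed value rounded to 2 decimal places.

At the given values, Q = -1342 − 180(71.2) + 0.169(84500) + 243(53.4) = 13098.7.
∂Q/∂P_r = 243.
E = (243) × (53.4/13098.7) = 0.9906…

0.99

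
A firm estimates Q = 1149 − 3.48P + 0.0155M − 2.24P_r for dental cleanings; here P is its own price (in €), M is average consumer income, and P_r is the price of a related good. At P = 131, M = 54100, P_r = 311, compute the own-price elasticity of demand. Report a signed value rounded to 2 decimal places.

At the given values, Q = 1149 − 3.48(131) + 0.0155(54100) − 2.24(311) = 835.03.
∂Q/∂P = −3.48.
E = (-3.48) × (131/835.03) = -0.5459…

-0.55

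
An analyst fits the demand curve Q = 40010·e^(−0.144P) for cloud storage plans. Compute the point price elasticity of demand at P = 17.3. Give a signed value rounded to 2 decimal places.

-2.49

dQ/dP = −0.144·Q = -477.108. At P = 17.3, Q = 3313.25.
Ed = (dQ/dP)·(P/Q) = (-477.108) × (17.3/3313.25) = -2.4912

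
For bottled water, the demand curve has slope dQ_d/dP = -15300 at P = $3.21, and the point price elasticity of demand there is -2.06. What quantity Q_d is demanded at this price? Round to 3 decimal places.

Ed = (dQ_d/dP)·(P/Q_d) ⇒ Q_d = (dQ_d/dP)·P/Ed = (-15300)·3.21/(-2.06) = 23841.26213…

23841.262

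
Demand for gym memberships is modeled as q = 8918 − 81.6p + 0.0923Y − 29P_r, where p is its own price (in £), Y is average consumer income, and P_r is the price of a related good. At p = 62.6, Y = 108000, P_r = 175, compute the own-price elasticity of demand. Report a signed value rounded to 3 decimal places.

At the given values, q = 8918 − 81.6(62.6) + 0.0923(108000) − 29(175) = 8703.24.
∂q/∂p = −81.6.
E = (-81.6) × (62.6/8703.24) = -0.58692…

-0.587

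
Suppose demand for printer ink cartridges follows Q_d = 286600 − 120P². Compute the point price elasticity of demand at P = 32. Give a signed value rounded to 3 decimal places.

-1.501

dQ_d/dP = −2·120·P = -7680. At P = 32, Q_d = 163720.
Ed = (dQ_d/dP)·(P/Q_d) = (-7680) × (32/163720) = -1.50109…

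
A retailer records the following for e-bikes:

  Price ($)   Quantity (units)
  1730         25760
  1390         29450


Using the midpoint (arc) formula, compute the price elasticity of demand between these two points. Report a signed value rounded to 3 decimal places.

%ΔQ = (29450 − 25760) / [(25760 + 29450)/2] = 3690/27605 = 0.133671…
%ΔP = (1390 − 1730) / [(1730 + 1390)/2] = -340/1560 = -0.217948…
Arc Ed = %ΔQ / %ΔP = (3690/27605) / (-340/1560) = -0.61331…

-0.613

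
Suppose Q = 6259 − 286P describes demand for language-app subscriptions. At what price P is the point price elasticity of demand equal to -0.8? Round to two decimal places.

Ed = −286P/(6259 − 286P). Set this equal to -0.8:
286P = 0.8·(6259 − 286P) ⇒ 286P(1 + 0.8) = 0.8·6259
P = 0.8·6259 / (286·1.8) = 9.7264…

9.73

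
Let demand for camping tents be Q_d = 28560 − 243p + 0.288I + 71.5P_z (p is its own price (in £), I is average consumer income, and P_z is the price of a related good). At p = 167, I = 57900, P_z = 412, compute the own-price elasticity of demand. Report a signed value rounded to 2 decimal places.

-1.19

At the given values, Q_d = 28560 − 243(167) + 0.288(57900) + 71.5(412) = 34112.2.
∂Q_d/∂p = −243.
E = (-243) × (167/34112.2) = -1.1896…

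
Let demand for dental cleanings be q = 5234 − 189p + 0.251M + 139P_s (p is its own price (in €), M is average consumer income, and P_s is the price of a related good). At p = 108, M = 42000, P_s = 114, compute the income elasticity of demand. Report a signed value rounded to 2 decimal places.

At the given values, q = 5234 − 189(108) + 0.251(42000) + 139(114) = 11210.
∂q/∂M = 0.251.
E = (0.251) × (42000/11210) = 0.9404…

0.94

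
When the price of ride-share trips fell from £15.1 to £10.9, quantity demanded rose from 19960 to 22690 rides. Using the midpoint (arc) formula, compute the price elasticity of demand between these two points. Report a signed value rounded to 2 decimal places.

%ΔQ = (22690 − 19960) / [(19960 + 22690)/2] = 2730/21325 = 0.128018…
%ΔP = (10.9 − 15.1) / [(15.1 + 10.9)/2] = -4.2/13 = -0.323076…
Arc Ed = %ΔQ / %ΔP = (2730/21325) / (-4.2/13) = -0.3962…

-0.40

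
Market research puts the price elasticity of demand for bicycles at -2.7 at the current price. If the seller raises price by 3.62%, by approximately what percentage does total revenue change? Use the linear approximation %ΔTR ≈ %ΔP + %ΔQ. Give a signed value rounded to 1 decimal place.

-6.2%

%ΔQ ≈ Ed × %ΔP = (-2.7) × (+3.62%) = -9.7740%
%ΔTR ≈ %ΔP + %ΔQ = (+3.62%) + (-9.7740%) = -6.1540%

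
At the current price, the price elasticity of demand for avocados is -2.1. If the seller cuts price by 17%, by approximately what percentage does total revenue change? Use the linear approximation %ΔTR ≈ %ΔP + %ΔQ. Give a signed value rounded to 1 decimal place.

+18.7%

%ΔQ ≈ Ed × %ΔP = (-2.1) × (-17%) = +35.7000%
%ΔTR ≈ %ΔP + %ΔQ = (-17%) + (+35.7000%) = +18.7000%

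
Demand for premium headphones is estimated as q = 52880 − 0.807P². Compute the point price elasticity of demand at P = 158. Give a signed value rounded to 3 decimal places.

-1.231

dq/dP = −2·0.807·P = -255.012. At P = 158, q = 32734.052.
Ed = (dq/dP)·(P/q) = (-255.012) × (158/32734.052) = -1.23088…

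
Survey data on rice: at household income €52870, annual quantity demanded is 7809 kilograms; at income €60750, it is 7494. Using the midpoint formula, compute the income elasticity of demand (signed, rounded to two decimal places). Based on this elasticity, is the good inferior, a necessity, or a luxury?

%ΔQ = (7494 − 7809)/[( 7809 + 7494)/2] = -315/7651.5 = -0.041168…
%ΔIncome = (60750 − 52870)/[( 52870 + 60750)/2] = 7880/56810 = 0.138707…
E_income = (-315/7651.5) / (7880/56810) = -0.2967…
E_income < 0 ⇒ inferior good.

-0.30; inferior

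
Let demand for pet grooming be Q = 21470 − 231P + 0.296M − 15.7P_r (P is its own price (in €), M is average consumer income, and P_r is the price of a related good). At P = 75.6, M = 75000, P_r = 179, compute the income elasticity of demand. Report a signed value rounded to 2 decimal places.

0.95

At the given values, Q = 21470 − 231(75.6) + 0.296(75000) − 15.7(179) = 23396.1.
∂Q/∂M = 0.296.
E = (0.296) × (75000/23396.1) = 0.9488…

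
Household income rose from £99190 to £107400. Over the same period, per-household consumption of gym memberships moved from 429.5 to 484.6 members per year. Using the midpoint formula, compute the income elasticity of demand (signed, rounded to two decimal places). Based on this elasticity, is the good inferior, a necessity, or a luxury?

1.52; luxury

%ΔQ = (484.6 − 429.5)/[( 429.5 + 484.6)/2] = 55.1/457.05 = 0.120555…
%ΔIncome = (107400 − 99190)/[( 99190 + 107400)/2] = 8210/103295 = 0.079481…
E_income = (55.1/457.05) / (8210/103295) = 1.5167…
E_income > 1 ⇒ normal good, luxury.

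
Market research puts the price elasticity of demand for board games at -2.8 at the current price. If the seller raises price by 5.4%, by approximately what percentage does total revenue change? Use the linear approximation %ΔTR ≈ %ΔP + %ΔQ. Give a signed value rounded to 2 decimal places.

%ΔQ ≈ Ed × %ΔP = (-2.8) × (+5.4%) = -15.1200%
%ΔTR ≈ %ΔP + %ΔQ = (+5.4%) + (-15.1200%) = -9.7200%

-9.72%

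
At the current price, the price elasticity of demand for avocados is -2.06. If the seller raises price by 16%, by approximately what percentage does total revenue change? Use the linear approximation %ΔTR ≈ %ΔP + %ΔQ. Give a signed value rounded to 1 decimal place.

%ΔQ ≈ Ed × %ΔP = (-2.06) × (+16%) = -32.9600%
%ΔTR ≈ %ΔP + %ΔQ = (+16%) + (-32.9600%) = -16.9600%

-17.0%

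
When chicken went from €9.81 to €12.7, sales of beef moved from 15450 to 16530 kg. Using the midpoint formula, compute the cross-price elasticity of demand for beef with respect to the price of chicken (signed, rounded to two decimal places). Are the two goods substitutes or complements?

0.26; substitutes

%ΔQ_{beef} = (16530 − 15450)/avg = 1080/15990 = 0.067542…
%ΔP_{chicken} = (12.7 − 9.81)/avg = 2.89/11.255 = 0.256774…
E_cross = (1080/15990) / (2.89/11.255) = 0.2630…
E_cross > 0 ⇒ the goods are substitutes.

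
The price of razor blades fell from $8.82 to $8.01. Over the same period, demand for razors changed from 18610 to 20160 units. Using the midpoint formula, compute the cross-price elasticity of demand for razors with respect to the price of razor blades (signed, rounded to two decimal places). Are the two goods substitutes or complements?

-0.83; complements

%ΔQ_{razors} = (20160 − 18610)/avg = 1550/19385 = 0.079958…
%ΔP_{razor blades} = (8.01 − 8.82)/avg = -0.81/8.415 = -0.096256…
E_cross = (1550/19385) / (-0.81/8.415) = -0.8306…
E_cross < 0 ⇒ the goods are complements.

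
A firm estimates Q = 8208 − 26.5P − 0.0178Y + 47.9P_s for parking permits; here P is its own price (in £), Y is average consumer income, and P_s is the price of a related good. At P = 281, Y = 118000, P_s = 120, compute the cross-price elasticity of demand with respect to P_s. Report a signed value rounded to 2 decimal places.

At the given values, Q = 8208 − 26.5(281) − 0.0178(118000) + 47.9(120) = 4409.1.
∂Q/∂P_s = 47.9.
E = (47.9) × (120/4409.1) = 1.3036…

1.30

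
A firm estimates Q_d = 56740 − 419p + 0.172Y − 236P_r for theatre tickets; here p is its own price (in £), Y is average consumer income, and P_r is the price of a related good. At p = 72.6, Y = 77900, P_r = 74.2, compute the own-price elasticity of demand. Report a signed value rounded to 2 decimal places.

-1.37

At the given values, Q_d = 56740 − 419(72.6) + 0.172(77900) − 236(74.2) = 22208.2.
∂Q_d/∂p = −419.
E = (-419) × (72.6/22208.2) = -1.3697…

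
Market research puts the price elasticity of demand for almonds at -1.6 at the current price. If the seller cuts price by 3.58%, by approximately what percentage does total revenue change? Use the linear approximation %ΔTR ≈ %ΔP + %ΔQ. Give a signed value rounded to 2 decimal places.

+2.15%

%ΔQ ≈ Ed × %ΔP = (-1.6) × (-3.58%) = +5.7280%
%ΔTR ≈ %ΔP + %ΔQ = (-3.58%) + (+5.7280%) = +2.1480%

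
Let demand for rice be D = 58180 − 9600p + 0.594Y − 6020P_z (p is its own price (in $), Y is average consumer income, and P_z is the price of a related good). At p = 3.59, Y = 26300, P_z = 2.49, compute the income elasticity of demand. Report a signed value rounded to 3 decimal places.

At the given values, D = 58180 − 9600(3.59) + 0.594(26300) − 6020(2.49) = 24348.4.
∂D/∂Y = 0.594.
E = (0.594) × (26300/24348.4) = 0.64161…

0.642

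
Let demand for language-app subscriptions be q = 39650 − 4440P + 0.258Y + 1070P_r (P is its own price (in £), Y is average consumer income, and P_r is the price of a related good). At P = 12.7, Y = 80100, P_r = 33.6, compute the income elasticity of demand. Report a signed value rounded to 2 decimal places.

0.52

At the given values, q = 39650 − 4440(12.7) + 0.258(80100) + 1070(33.6) = 39879.8.
∂q/∂Y = 0.258.
E = (0.258) × (80100/39879.8) = 0.5182…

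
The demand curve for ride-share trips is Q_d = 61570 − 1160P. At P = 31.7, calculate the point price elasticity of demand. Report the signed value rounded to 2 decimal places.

-1.48

dQ_d/dP = −1160. At P = 31.7, Q_d = 61570 − 1160(31.7) = 24798.
Ed = (dQ_d/dP)·(P/Q_d) = −1160 × (31.7/24798) = -1.4828…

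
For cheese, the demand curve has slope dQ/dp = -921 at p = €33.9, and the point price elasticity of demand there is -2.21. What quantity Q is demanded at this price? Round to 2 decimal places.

Ed = (dQ/dp)·(p/Q) ⇒ Q = (dQ/dp)·p/Ed = (-921)·33.9/(-2.21) = 14127.5565…

14127.56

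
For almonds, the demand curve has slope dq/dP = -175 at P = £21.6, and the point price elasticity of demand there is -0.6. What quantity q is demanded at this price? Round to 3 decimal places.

6300.000

Ed = (dq/dP)·(P/q) ⇒ q = (dq/dP)·P/Ed = (-175)·21.6/(-0.6) = 6300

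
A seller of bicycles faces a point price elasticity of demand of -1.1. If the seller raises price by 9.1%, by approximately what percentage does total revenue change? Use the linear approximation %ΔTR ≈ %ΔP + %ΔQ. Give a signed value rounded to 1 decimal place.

-0.9%

%ΔQ ≈ Ed × %ΔP = (-1.1) × (+9.1%) = -10.0100%
%ΔTR ≈ %ΔP + %ΔQ = (+9.1%) + (-10.0100%) = -0.9100%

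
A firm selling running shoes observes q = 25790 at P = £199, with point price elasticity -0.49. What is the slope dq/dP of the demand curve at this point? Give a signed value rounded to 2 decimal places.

-63.50

Ed = (dq/dP)·(P/q) ⇒ dq/dP = Ed·q/P = (-0.49)·25790/199 = -63.5030…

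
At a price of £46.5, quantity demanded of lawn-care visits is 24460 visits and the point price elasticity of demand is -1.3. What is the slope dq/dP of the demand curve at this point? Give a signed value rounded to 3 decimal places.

-683.828

Ed = (dq/dP)·(P/q) ⇒ dq/dP = Ed·q/P = (-1.3)·24460/46.5 = -683.82795…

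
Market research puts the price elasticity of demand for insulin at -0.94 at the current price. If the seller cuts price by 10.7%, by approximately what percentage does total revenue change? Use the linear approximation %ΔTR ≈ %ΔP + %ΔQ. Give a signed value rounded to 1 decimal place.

%ΔQ ≈ Ed × %ΔP = (-0.94) × (-10.7%) = +10.0580%
%ΔTR ≈ %ΔP + %ΔQ = (-10.7%) + (+10.0580%) = -0.6420%

-0.6%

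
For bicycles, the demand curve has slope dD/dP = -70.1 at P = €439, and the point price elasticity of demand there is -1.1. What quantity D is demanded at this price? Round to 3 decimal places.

27976.273

Ed = (dD/dP)·(P/D) ⇒ D = (dD/dP)·P/Ed = (-70.1)·439/(-1.1) = 27976.27272…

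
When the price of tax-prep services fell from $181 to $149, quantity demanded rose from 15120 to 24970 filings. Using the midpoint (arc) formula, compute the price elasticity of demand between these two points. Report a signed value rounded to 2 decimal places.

%ΔQ = (24970 − 15120) / [(15120 + 24970)/2] = 9850/20045 = 0.491394…
%ΔP = (149 − 181) / [(181 + 149)/2] = -32/165 = -0.193939…
Arc Ed = %ΔQ / %ΔP = (9850/20045) / (-32/165) = -2.5337…

-2.53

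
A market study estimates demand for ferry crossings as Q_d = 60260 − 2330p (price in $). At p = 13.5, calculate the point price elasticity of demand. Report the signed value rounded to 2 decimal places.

-1.09

dQ_d/dp = −2330. At p = 13.5, Q_d = 60260 − 2330(13.5) = 28805.
Ed = (dQ_d/dp)·(p/Q_d) = −2330 × (13.5/28805) = -1.0919…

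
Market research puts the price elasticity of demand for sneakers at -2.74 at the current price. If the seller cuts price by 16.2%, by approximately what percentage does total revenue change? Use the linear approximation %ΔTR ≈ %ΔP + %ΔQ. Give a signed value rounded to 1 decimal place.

%ΔQ ≈ Ed × %ΔP = (-2.74) × (-16.2%) = +44.3880%
%ΔTR ≈ %ΔP + %ΔQ = (-16.2%) + (+44.3880%) = +28.1880%

+28.2%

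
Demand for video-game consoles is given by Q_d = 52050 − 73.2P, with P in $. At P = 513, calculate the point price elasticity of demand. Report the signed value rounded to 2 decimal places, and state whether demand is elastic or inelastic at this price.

dQ_d/dP = −73.2. At P = 513, Q_d = 52050 − 73.2(513) = 14498.4.
Ed = (dQ_d/dP)·(P/Q_d) = −73.2 × (513/14498.4) = -2.5900…
|Ed| = 2.59 > 1, so demand is elastic.

-2.59; elastic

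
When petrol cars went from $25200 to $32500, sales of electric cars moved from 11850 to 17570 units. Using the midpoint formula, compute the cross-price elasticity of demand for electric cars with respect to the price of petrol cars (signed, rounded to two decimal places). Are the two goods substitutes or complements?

%ΔQ_{electric cars} = (17570 − 11850)/avg = 5720/14710 = 0.388851…
%ΔP_{petrol cars} = (32500 − 25200)/avg = 7300/28850 = 0.253032…
E_cross = (5720/14710) / (7300/28850) = 1.5367…
E_cross > 0 ⇒ the goods are substitutes.

1.54; substitutes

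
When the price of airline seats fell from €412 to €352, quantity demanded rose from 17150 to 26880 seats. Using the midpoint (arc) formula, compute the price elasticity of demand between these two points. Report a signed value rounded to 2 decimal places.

%ΔQ = (26880 − 17150) / [(17150 + 26880)/2] = 9730/22015 = 0.441971…
%ΔP = (352 − 412) / [(412 + 352)/2] = -60/382 = -0.157068…
Arc Ed = %ΔQ / %ΔP = (9730/22015) / (-60/382) = -2.8138…

-2.81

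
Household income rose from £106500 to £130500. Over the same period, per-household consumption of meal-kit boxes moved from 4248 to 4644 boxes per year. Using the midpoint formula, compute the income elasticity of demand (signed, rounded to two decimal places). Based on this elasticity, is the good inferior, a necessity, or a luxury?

0.44; necessity

%ΔQ = (4644 − 4248)/[( 4248 + 4644)/2] = 396/4446 = 0.089068…
%ΔIncome = (130500 − 106500)/[( 106500 + 130500)/2] = 24000/118500 = 0.202531…
E_income = (396/4446) / (24000/118500) = 0.4397…
0 < E_income < 1 ⇒ normal good, necessity.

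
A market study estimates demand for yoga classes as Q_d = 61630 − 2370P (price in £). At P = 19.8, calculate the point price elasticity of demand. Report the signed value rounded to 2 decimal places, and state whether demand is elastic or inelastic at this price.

-3.19; elastic

dQ_d/dP = −2370. At P = 19.8, Q_d = 61630 − 2370(19.8) = 14704.
Ed = (dQ_d/dP)·(P/Q_d) = −2370 × (19.8/14704) = -3.1913…
|Ed| = 3.19 > 1, so demand is elastic.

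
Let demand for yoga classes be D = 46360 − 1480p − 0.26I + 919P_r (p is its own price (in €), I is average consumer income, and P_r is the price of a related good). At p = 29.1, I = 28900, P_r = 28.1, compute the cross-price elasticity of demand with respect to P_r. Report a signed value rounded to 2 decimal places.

At the given values, D = 46360 − 1480(29.1) − 0.26(28900) + 919(28.1) = 21601.9.
∂D/∂P_r = 919.
E = (919) × (28.1/21601.9) = 1.1954…

1.20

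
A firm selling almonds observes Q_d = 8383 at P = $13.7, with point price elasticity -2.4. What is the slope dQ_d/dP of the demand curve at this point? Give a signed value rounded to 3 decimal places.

-1468.555

Ed = (dQ_d/dP)·(P/Q_d) ⇒ dQ_d/dP = Ed·Q_d/P = (-2.4)·8383/13.7 = -1468.55474…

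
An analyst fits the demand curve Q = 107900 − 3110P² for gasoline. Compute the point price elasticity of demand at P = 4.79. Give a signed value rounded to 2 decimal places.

-3.91

dQ/dP = −2·3110·P = -29793.8. At P = 4.79, Q = 36543.849.
Ed = (dQ/dP)·(P/Q) = (-29793.8) × (4.79/36543.849) = -3.9052…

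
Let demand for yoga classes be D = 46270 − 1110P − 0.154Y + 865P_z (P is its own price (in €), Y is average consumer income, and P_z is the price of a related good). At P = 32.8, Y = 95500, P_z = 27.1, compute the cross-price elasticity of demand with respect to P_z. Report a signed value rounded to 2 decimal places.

At the given values, D = 46270 − 1110(32.8) − 0.154(95500) + 865(27.1) = 18596.5.
∂D/∂P_z = 865.
E = (865) × (27.1/18596.5) = 1.2605…

1.26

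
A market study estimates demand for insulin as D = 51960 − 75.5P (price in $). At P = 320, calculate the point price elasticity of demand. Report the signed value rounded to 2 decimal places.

dD/dP = −75.5. At P = 320, D = 51960 − 75.5(320) = 27800.
Ed = (dD/dP)·(P/D) = −75.5 × (320/27800) = -0.8690…

-0.87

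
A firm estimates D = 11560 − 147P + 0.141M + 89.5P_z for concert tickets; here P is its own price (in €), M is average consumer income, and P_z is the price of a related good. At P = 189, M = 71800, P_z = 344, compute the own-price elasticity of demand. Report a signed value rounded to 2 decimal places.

-1.13

At the given values, D = 11560 − 147(189) + 0.141(71800) + 89.5(344) = 24688.8.
∂D/∂P = −147.
E = (-147) × (189/24688.8) = -1.1253…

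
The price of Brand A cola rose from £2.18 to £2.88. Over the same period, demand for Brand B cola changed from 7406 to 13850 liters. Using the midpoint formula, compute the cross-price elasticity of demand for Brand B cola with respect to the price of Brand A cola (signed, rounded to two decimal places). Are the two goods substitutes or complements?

%ΔQ_{Brand B cola} = (13850 − 7406)/avg = 6444/10628 = 0.606322…
%ΔP_{Brand A cola} = (2.88 − 2.18)/avg = 0.7/2.53 = 0.276679…
E_cross = (6444/10628) / (0.7/2.53) = 2.1914…
E_cross > 0 ⇒ the goods are substitutes.

2.19; substitutes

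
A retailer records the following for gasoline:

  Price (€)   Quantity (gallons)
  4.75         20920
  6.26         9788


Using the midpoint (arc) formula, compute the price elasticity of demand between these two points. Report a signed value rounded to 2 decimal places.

%ΔQ = (9788 − 20920) / [(20920 + 9788)/2] = -11132/15354 = -0.725022…
%ΔP = (6.26 − 4.75) / [(4.75 + 6.26)/2] = 1.51/5.505 = 0.274296…
Arc Ed = %ΔQ / %ΔP = (-11132/15354) / (1.51/5.505) = -2.6432…

-2.64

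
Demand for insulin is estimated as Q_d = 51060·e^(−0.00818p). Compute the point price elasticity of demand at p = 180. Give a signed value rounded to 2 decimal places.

-1.47

dQ_d/dp = −0.00818·Q_d = -95.803. At p = 180, Q_d = 11711.9.
Ed = (dQ_d/dp)·(p/Q_d) = (-95.803) × (180/11711.9) = -1.4724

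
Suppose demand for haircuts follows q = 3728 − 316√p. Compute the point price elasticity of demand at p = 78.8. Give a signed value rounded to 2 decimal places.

-1.52

dq/dp = −316/(2√p) = -17.7989. At p = 78.8, q = 922.888.
Ed = (dq/dp)·(p/q) = (-17.7989) × (78.8/922.888) = -1.5197…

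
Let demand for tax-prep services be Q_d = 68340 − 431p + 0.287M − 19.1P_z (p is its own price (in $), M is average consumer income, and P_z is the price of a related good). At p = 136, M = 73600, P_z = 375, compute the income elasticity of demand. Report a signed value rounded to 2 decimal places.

At the given values, Q_d = 68340 − 431(136) + 0.287(73600) − 19.1(375) = 23684.7.
∂Q_d/∂M = 0.287.
E = (0.287) × (73600/23684.7) = 0.8918…

0.89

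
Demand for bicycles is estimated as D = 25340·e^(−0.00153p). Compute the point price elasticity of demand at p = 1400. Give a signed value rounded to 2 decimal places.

dD/dp = −0.00153·D = -4.55239. At p = 1400, D = 2975.42.
Ed = (dD/dp)·(p/D) = (-4.55239) × (1400/2975.42) = -2.142

-2.14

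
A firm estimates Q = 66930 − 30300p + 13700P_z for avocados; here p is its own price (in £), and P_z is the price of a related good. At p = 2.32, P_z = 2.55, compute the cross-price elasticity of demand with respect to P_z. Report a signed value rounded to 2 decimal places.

1.11

At the given values, Q = 66930 − 30300(2.32) + 13700(2.55) = 31569.
∂Q/∂P_z = 13700.
E = (13700) × (2.55/31569) = 1.1066…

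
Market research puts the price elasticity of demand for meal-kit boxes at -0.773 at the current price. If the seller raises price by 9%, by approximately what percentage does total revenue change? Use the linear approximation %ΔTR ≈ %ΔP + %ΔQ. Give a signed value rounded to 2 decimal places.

%ΔQ ≈ Ed × %ΔP = (-0.773) × (+9%) = -6.9570%
%ΔTR ≈ %ΔP + %ΔQ = (+9%) + (-6.9570%) = +2.0430%

+2.04%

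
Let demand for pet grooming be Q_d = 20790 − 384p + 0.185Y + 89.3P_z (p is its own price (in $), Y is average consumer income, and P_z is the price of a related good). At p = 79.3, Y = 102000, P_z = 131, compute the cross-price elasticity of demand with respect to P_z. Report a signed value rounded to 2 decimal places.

0.56

At the given values, Q_d = 20790 − 384(79.3) + 0.185(102000) + 89.3(131) = 20907.1.
∂Q_d/∂P_z = 89.3.
E = (89.3) × (131/20907.1) = 0.5595…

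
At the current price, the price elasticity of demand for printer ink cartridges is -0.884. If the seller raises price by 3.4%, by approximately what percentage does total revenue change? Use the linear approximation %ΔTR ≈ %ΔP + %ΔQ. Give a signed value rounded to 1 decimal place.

+0.4%

%ΔQ ≈ Ed × %ΔP = (-0.884) × (+3.4%) = -3.0056%
%ΔTR ≈ %ΔP + %ΔQ = (+3.4%) + (-3.0056%) = +0.3944%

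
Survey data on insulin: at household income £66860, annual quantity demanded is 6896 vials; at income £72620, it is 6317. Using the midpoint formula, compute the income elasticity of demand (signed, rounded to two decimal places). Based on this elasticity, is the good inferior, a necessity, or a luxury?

%ΔQ = (6317 − 6896)/[( 6896 + 6317)/2] = -579/6606.5 = -0.087640…
%ΔIncome = (72620 − 66860)/[( 66860 + 72620)/2] = 5760/69740 = 0.082592…
E_income = (-579/6606.5) / (5760/69740) = -1.0611…
E_income < 0 ⇒ inferior good.

-1.06; inferior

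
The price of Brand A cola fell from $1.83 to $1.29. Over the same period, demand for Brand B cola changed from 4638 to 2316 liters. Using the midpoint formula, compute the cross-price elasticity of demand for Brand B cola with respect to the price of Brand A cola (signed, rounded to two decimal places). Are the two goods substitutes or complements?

1.93; substitutes

%ΔQ_{Brand B cola} = (2316 − 4638)/avg = -2322/3477 = -0.667817…
%ΔP_{Brand A cola} = (1.29 − 1.83)/avg = -0.54/1.56 = -0.346153…
E_cross = (-2322/3477) / (-0.54/1.56) = 1.9292…
E_cross > 0 ⇒ the goods are substitutes.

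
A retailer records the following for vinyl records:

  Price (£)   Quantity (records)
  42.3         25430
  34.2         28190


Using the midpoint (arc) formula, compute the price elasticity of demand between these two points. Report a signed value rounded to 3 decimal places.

-0.486

%ΔQ = (28190 − 25430) / [(25430 + 28190)/2] = 2760/26810 = 0.102946…
%ΔP = (34.2 − 42.3) / [(42.3 + 34.2)/2] = -8.1/38.25 = -0.211764…
Arc Ed = %ΔQ / %ΔP = (2760/26810) / (-8.1/38.25) = -0.48613…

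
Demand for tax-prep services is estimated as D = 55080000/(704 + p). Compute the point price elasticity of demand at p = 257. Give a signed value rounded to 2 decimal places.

-0.27

dD/dp = −55080000/(704 + p)² = -59.6413. At p = 257, D = 57315.3.
Ed = (dD/dp)·(p/D) = (-59.6413) × (257/57315.3) = -0.2674…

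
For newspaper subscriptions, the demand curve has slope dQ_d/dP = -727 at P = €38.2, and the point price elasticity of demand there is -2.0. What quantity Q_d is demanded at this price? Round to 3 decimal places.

13885.700

Ed = (dQ_d/dP)·(P/Q_d) ⇒ Q_d = (dQ_d/dP)·P/Ed = (-727)·38.2/(-2.0) = 13885.7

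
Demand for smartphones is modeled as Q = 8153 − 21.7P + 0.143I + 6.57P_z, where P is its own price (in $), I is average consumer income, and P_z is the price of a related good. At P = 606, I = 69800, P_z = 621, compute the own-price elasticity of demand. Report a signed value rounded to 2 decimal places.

-1.45

At the given values, Q = 8153 − 21.7(606) + 0.143(69800) + 6.57(621) = 9064.17.
∂Q/∂P = −21.7.
E = (-21.7) × (606/9064.17) = -1.4507…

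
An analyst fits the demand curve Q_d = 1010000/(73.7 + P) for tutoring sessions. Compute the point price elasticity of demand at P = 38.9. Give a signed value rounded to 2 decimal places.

-0.35

dQ_d/dP = −1010000/(73.7 + P)² = -79.6608. At P = 38.9, Q_d = 8969.8.
Ed = (dQ_d/dP)·(P/Q_d) = (-79.6608) × (38.9/8969.8) = -0.3454…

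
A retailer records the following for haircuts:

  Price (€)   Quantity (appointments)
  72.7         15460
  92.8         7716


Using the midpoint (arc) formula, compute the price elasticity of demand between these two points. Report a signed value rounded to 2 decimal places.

%ΔQ = (7716 − 15460) / [(15460 + 7716)/2] = -7744/11588 = -0.668277…
%ΔP = (92.8 − 72.7) / [(72.7 + 92.8)/2] = 20.1/82.75 = 0.242900…
Arc Ed = %ΔQ / %ΔP = (-7744/11588) / (20.1/82.75) = -2.7512…

-2.75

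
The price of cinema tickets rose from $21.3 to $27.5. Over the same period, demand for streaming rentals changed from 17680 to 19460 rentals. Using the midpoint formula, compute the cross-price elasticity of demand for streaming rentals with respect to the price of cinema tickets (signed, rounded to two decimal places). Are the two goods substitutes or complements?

%ΔQ_{streaming rentals} = (19460 − 17680)/avg = 1780/18570 = 0.095853…
%ΔP_{cinema tickets} = (27.5 − 21.3)/avg = 6.2/24.4 = 0.254098…
E_cross = (1780/18570) / (6.2/24.4) = 0.3772…
E_cross > 0 ⇒ the goods are substitutes.

0.38; substitutes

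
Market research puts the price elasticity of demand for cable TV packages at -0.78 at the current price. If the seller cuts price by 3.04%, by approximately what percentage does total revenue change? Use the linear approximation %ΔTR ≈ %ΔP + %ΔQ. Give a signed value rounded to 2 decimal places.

%ΔQ ≈ Ed × %ΔP = (-0.78) × (-3.04%) = +2.3712%
%ΔTR ≈ %ΔP + %ΔQ = (-3.04%) + (+2.3712%) = -0.6688%

-0.67%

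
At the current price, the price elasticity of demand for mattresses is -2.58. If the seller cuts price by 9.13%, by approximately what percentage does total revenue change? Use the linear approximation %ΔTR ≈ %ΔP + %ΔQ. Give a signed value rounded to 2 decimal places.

%ΔQ ≈ Ed × %ΔP = (-2.58) × (-9.13%) = +23.5554%
%ΔTR ≈ %ΔP + %ΔQ = (-9.13%) + (+23.5554%) = +14.4254%

+14.43%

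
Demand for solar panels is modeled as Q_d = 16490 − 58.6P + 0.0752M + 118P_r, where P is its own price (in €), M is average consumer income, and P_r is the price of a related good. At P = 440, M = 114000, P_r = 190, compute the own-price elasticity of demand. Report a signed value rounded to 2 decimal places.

At the given values, Q_d = 16490 − 58.6(440) + 0.0752(114000) + 118(190) = 21698.8.
∂Q_d/∂P = −58.6.
E = (-58.6) × (440/21698.8) = -1.1882…

-1.19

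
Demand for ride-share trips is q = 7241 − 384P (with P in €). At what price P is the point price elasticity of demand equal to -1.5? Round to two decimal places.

Ed = −384P/(7241 − 384P). Set this equal to -1.5:
384P = 1.5·(7241 − 384P) ⇒ 384P(1 + 1.5) = 1.5·7241
P = 1.5·7241 / (384·2.5) = 11.3140…

11.31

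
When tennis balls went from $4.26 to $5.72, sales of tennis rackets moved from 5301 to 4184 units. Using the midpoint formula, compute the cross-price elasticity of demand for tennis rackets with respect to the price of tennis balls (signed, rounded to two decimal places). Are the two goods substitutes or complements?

-0.80; complements

%ΔQ_{tennis rackets} = (4184 − 5301)/avg = -1117/4742.5 = -0.235529…
%ΔP_{tennis balls} = (5.72 − 4.26)/avg = 1.46/4.99 = 0.292585…
E_cross = (-1117/4742.5) / (1.46/4.99) = -0.8049…
E_cross < 0 ⇒ the goods are complements.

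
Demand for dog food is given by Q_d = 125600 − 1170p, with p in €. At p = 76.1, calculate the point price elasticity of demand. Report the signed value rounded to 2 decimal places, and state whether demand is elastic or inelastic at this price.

dQ_d/dp = −1170. At p = 76.1, Q_d = 125600 − 1170(76.1) = 36563.
Ed = (dQ_d/dp)·(p/Q_d) = −1170 × (76.1/36563) = -2.4351…
|Ed| = 2.44 > 1, so demand is elastic.

-2.44; elastic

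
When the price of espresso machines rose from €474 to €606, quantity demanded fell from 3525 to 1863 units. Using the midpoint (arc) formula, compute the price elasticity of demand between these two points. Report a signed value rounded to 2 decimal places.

-2.52

%ΔQ = (1863 − 3525) / [(3525 + 1863)/2] = -1662/2694 = -0.616926…
%ΔP = (606 − 474) / [(474 + 606)/2] = 132/540 = 0.244444…
Arc Ed = %ΔQ / %ΔP = (-1662/2694) / (132/540) = -2.5237…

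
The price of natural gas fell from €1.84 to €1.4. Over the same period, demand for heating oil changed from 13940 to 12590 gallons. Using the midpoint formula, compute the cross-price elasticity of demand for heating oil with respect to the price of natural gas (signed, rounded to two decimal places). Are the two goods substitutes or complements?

0.37; substitutes

%ΔQ_{heating oil} = (12590 − 13940)/avg = -1350/13265 = -0.101771…
%ΔP_{natural gas} = (1.4 − 1.84)/avg = -0.44/1.62 = -0.271604…
E_cross = (-1350/13265) / (-0.44/1.62) = 0.3747…
E_cross > 0 ⇒ the goods are substitutes.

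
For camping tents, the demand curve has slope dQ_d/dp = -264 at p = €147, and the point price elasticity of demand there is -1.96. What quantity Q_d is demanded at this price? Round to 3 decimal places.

Ed = (dQ_d/dp)·(p/Q_d) ⇒ Q_d = (dQ_d/dp)·p/Ed = (-264)·147/(-1.96) = 19800

19800.000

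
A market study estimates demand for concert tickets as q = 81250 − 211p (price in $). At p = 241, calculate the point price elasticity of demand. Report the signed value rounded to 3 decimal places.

dq/dp = −211. At p = 241, q = 81250 − 211(241) = 30399.
Ed = (dq/dp)·(p/q) = −211 × (241/30399) = -1.67278…

-1.673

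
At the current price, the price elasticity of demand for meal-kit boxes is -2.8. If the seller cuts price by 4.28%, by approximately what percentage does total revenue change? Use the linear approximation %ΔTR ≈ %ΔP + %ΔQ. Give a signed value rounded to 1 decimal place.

+7.7%

%ΔQ ≈ Ed × %ΔP = (-2.8) × (-4.28%) = +11.9840%
%ΔTR ≈ %ΔP + %ΔQ = (-4.28%) + (+11.9840%) = +7.7040%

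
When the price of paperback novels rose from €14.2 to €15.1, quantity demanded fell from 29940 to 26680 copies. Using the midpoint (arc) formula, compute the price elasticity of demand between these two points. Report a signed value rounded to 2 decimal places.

%ΔQ = (26680 − 29940) / [(29940 + 26680)/2] = -3260/28310 = -0.115153…
%ΔP = (15.1 − 14.2) / [(14.2 + 15.1)/2] = 0.9/14.65 = 0.061433…
Arc Ed = %ΔQ / %ΔP = (-3260/28310) / (0.9/14.65) = -1.8744…

-1.87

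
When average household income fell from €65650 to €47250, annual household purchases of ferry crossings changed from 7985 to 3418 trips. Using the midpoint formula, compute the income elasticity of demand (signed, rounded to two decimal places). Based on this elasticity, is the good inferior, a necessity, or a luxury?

2.46; luxury

%ΔQ = (3418 − 7985)/[( 7985 + 3418)/2] = -4567/5701.5 = -0.801017…
%ΔIncome = (47250 − 65650)/[( 65650 + 47250)/2] = -18400/56450 = -0.325952…
E_income = (-4567/5701.5) / (-18400/56450) = 2.4574…
E_income > 1 ⇒ normal good, luxury.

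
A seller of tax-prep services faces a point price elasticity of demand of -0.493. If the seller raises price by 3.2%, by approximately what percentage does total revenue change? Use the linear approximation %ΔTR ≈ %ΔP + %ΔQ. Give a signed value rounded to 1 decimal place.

+1.6%

%ΔQ ≈ Ed × %ΔP = (-0.493) × (+3.2%) = -1.5776%
%ΔTR ≈ %ΔP + %ΔQ = (+3.2%) + (-1.5776%) = +1.6224%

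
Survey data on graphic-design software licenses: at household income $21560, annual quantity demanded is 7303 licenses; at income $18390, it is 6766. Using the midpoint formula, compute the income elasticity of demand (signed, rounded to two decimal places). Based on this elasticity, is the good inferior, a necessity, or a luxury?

0.48; necessity

%ΔQ = (6766 − 7303)/[( 7303 + 6766)/2] = -537/7034.5 = -0.076338…
%ΔIncome = (18390 − 21560)/[( 21560 + 18390)/2] = -3170/19975 = -0.158698…
E_income = (-537/7034.5) / (-3170/19975) = 0.4810…
0 < E_income < 1 ⇒ normal good, necessity.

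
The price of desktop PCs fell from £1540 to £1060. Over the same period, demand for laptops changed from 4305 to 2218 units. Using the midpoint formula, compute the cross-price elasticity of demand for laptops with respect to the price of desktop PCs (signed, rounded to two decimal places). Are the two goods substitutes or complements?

1.73; substitutes

%ΔQ_{laptops} = (2218 − 4305)/avg = -2087/3261.5 = -0.639889…
%ΔP_{desktop PCs} = (1060 − 1540)/avg = -480/1300 = -0.369230…
E_cross = (-2087/3261.5) / (-480/1300) = 1.7330…
E_cross > 0 ⇒ the goods are substitutes.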